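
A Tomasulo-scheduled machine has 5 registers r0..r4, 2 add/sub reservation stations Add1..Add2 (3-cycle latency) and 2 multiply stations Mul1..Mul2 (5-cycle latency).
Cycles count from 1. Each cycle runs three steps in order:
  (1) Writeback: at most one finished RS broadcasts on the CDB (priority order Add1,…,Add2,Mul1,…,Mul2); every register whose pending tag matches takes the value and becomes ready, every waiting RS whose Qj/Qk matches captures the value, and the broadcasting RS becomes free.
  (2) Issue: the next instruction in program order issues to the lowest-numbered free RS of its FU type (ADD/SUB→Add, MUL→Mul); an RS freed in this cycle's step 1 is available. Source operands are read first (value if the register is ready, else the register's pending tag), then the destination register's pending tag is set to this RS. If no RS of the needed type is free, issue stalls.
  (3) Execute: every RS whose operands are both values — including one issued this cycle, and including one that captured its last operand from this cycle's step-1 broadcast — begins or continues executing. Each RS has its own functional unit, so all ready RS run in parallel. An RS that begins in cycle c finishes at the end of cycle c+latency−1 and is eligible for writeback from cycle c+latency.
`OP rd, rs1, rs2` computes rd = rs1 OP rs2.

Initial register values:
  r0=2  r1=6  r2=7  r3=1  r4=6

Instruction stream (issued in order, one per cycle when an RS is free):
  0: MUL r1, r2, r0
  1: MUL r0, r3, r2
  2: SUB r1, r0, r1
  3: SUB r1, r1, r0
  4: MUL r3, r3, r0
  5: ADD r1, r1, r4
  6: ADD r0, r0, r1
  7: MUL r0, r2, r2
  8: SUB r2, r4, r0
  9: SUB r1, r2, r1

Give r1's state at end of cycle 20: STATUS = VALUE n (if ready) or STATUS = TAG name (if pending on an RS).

cycle 1: issue MUL r1<-Mul1 // r0:2,r1:Mul1,r2:7,r3:1,r4:6
cycle 2: issue MUL r0<-Mul2 // r0:Mul2,r1:Mul1,r2:7,r3:1,r4:6
cycle 3: issue SUB r1<-Add1 // r0:Mul2,r1:Add1,r2:7,r3:1,r4:6
cycle 4: issue SUB r1<-Add2 // r0:Mul2,r1:Add2,r2:7,r3:1,r4:6
cycle 5: stall // r0:Mul2,r1:Add2,r2:7,r3:1,r4:6
cycle 6: CDB Mul1=14; issue MUL r3<-Mul1 // r0:Mul2,r1:Add2,r2:7,r3:Mul1,r4:6
cycle 7: CDB Mul2=7; stall // r0:7,r1:Add2,r2:7,r3:Mul1,r4:6
cycle 8: stall // r0:7,r1:Add2,r2:7,r3:Mul1,r4:6
cycle 9: stall // r0:7,r1:Add2,r2:7,r3:Mul1,r4:6
cycle 10: CDB Add1=-7; issue ADD r1<-Add1 // r0:7,r1:Add1,r2:7,r3:Mul1,r4:6
cycle 11: stall // r0:7,r1:Add1,r2:7,r3:Mul1,r4:6
cycle 12: CDB Mul1=7; stall // r0:7,r1:Add1,r2:7,r3:7,r4:6
cycle 13: CDB Add2=-14; issue ADD r0<-Add2 // r0:Add2,r1:Add1,r2:7,r3:7,r4:6
cycle 14: issue MUL r0<-Mul1 // r0:Mul1,r1:Add1,r2:7,r3:7,r4:6
cycle 15: stall // r0:Mul1,r1:Add1,r2:7,r3:7,r4:6
cycle 16: CDB Add1=-8; issue SUB r2<-Add1 // r0:Mul1,r1:-8,r2:Add1,r3:7,r4:6
cycle 17: stall // r0:Mul1,r1:-8,r2:Add1,r3:7,r4:6
cycle 18: stall // r0:Mul1,r1:-8,r2:Add1,r3:7,r4:6
cycle 19: CDB Add2=-1; issue SUB r1<-Add2 // r0:Mul1,r1:Add2,r2:Add1,r3:7,r4:6
cycle 20: CDB Mul1=49 // r0:49,r1:Add2,r2:Add1,r3:7,r4:6

STATUS = TAG Add2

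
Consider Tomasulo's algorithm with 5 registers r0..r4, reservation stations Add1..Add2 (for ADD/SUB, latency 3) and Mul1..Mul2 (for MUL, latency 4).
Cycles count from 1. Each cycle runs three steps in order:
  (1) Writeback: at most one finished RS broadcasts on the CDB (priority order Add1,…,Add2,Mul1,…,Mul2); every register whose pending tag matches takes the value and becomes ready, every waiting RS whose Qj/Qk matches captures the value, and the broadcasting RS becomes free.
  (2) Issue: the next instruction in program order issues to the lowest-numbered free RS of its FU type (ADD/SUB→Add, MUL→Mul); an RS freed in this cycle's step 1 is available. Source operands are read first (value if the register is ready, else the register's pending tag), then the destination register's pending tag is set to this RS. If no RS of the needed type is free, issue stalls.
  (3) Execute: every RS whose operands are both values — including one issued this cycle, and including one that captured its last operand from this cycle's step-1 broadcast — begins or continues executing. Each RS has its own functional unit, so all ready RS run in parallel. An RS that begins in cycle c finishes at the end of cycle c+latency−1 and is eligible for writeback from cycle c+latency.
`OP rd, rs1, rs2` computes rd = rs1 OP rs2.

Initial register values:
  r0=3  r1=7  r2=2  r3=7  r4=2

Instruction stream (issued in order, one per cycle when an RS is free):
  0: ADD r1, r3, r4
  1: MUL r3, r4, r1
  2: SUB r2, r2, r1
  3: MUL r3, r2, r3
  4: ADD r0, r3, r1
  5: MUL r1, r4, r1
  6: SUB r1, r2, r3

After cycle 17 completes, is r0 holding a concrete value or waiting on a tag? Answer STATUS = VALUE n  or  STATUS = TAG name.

STATUS = VALUE -117

cycle 1: issue ADD r1<-Add1 // r0:3,r1:Add1,r2:2,r3:7,r4:2
cycle 2: issue MUL r3<-Mul1 // r0:3,r1:Add1,r2:2,r3:Mul1,r4:2
cycle 3: issue SUB r2<-Add2 // r0:3,r1:Add1,r2:Add2,r3:Mul1,r4:2
cycle 4: CDB Add1=9; issue MUL r3<-Mul2 // r0:3,r1:9,r2:Add2,r3:Mul2,r4:2
cycle 5: issue ADD r0<-Add1 // r0:Add1,r1:9,r2:Add2,r3:Mul2,r4:2
cycle 6: stall // r0:Add1,r1:9,r2:Add2,r3:Mul2,r4:2
cycle 7: CDB Add2=-7; stall // r0:Add1,r1:9,r2:-7,r3:Mul2,r4:2
cycle 8: CDB Mul1=18; issue MUL r1<-Mul1 // r0:Add1,r1:Mul1,r2:-7,r3:Mul2,r4:2
cycle 9: issue SUB r1<-Add2 // r0:Add1,r1:Add2,r2:-7,r3:Mul2,r4:2
cycle 10: - // r0:Add1,r1:Add2,r2:-7,r3:Mul2,r4:2
cycle 11: - // r0:Add1,r1:Add2,r2:-7,r3:Mul2,r4:2
cycle 12: CDB Mul1=18 // r0:Add1,r1:Add2,r2:-7,r3:Mul2,r4:2
cycle 13: CDB Mul2=-126 // r0:Add1,r1:Add2,r2:-7,r3:-126,r4:2
cycle 14: - // r0:Add1,r1:Add2,r2:-7,r3:-126,r4:2
cycle 15: - // r0:Add1,r1:Add2,r2:-7,r3:-126,r4:2
cycle 16: CDB Add1=-117 // r0:-117,r1:Add2,r2:-7,r3:-126,r4:2
cycle 17: CDB Add2=119 // r0:-117,r1:119,r2:-7,r3:-126,r4:2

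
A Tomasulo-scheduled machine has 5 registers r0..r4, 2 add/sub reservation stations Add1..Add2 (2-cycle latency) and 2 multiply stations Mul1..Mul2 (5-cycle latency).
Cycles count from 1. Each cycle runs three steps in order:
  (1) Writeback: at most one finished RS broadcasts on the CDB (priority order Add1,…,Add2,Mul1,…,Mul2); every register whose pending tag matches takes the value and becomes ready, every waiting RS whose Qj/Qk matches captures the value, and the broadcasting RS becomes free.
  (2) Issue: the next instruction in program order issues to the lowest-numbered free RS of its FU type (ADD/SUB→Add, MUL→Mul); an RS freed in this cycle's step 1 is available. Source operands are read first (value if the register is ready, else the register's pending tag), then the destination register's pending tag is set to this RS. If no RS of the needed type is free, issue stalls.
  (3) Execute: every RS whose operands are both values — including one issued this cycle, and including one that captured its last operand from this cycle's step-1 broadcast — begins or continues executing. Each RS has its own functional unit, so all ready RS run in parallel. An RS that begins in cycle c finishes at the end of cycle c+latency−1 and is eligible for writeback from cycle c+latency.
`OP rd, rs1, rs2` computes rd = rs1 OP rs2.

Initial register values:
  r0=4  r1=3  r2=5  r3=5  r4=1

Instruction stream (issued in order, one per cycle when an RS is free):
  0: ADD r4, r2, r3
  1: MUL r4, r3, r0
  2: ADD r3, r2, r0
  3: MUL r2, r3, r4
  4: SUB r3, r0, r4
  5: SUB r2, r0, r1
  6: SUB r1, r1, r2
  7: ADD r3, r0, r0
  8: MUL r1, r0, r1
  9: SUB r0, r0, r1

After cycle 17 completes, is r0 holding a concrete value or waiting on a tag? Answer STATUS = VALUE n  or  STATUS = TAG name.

cycle 1: issue ADD r4<-Add1 // r0:4,r1:3,r2:5,r3:5,r4:Add1
cycle 2: issue MUL r4<-Mul1 // r0:4,r1:3,r2:5,r3:5,r4:Mul1
cycle 3: CDB Add1=10; issue ADD r3<-Add1 // r0:4,r1:3,r2:5,r3:Add1,r4:Mul1
cycle 4: issue MUL r2<-Mul2 // r0:4,r1:3,r2:Mul2,r3:Add1,r4:Mul1
cycle 5: CDB Add1=9; issue SUB r3<-Add1 // r0:4,r1:3,r2:Mul2,r3:Add1,r4:Mul1
cycle 6: issue SUB r2<-Add2 // r0:4,r1:3,r2:Add2,r3:Add1,r4:Mul1
cycle 7: CDB Mul1=20; stall // r0:4,r1:3,r2:Add2,r3:Add1,r4:20
cycle 8: CDB Add2=1; issue SUB r1<-Add2 // r0:4,r1:Add2,r2:1,r3:Add1,r4:20
cycle 9: CDB Add1=-16; issue ADD r3<-Add1 // r0:4,r1:Add2,r2:1,r3:Add1,r4:20
cycle 10: CDB Add2=2; issue MUL r1<-Mul1 // r0:4,r1:Mul1,r2:1,r3:Add1,r4:20
cycle 11: CDB Add1=8; issue SUB r0<-Add1 // r0:Add1,r1:Mul1,r2:1,r3:8,r4:20
cycle 12: CDB Mul2=180 // r0:Add1,r1:Mul1,r2:1,r3:8,r4:20
cycle 13: - // r0:Add1,r1:Mul1,r2:1,r3:8,r4:20
cycle 14: - // r0:Add1,r1:Mul1,r2:1,r3:8,r4:20
cycle 15: CDB Mul1=8 // r0:Add1,r1:8,r2:1,r3:8,r4:20
cycle 16: - // r0:Add1,r1:8,r2:1,r3:8,r4:20
cycle 17: CDB Add1=-4 // r0:-4,r1:8,r2:1,r3:8,r4:20

STATUS = VALUE -4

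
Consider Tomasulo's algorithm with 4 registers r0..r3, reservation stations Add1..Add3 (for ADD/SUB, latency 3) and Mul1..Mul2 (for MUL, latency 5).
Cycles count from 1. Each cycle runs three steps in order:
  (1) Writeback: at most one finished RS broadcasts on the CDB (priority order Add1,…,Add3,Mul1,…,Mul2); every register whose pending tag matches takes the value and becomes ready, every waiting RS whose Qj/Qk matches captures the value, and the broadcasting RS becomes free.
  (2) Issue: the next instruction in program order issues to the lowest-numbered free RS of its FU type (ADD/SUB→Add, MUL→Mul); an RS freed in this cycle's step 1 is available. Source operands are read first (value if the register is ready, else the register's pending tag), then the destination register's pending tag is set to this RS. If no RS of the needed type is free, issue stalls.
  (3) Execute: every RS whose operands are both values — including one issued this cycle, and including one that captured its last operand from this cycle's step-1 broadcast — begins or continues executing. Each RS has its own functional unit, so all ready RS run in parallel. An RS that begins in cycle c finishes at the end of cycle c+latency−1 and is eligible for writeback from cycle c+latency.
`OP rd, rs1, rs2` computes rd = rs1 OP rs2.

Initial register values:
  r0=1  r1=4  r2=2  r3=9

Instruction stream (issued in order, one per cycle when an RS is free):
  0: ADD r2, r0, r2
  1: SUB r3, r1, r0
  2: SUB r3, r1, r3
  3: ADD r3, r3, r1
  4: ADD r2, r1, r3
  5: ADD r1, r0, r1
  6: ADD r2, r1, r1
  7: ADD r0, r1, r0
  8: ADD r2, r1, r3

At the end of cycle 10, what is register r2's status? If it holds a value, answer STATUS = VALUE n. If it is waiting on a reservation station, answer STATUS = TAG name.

STATUS = TAG Add2

  c1: issue ADD r2<-Add1  regs: r0:1,r1:4,r2:Add1,r3:9
  c2: issue SUB r3<-Add2  regs: r0:1,r1:4,r2:Add1,r3:Add2
  c3: issue SUB r3<-Add3  regs: r0:1,r1:4,r2:Add1,r3:Add3
  c4: CDB Add1=3; issue ADD r3<-Add1  regs: r0:1,r1:4,r2:3,r3:Add1
  c5: CDB Add2=3; issue ADD r2<-Add2  regs: r0:1,r1:4,r2:Add2,r3:Add1
  c6: stall  regs: r0:1,r1:4,r2:Add2,r3:Add1
  c7: stall  regs: r0:1,r1:4,r2:Add2,r3:Add1
  c8: CDB Add3=1; issue ADD r1<-Add3  regs: r0:1,r1:Add3,r2:Add2,r3:Add1
  c9: stall  regs: r0:1,r1:Add3,r2:Add2,r3:Add1
  c10: stall  regs: r0:1,r1:Add3,r2:Add2,r3:Add1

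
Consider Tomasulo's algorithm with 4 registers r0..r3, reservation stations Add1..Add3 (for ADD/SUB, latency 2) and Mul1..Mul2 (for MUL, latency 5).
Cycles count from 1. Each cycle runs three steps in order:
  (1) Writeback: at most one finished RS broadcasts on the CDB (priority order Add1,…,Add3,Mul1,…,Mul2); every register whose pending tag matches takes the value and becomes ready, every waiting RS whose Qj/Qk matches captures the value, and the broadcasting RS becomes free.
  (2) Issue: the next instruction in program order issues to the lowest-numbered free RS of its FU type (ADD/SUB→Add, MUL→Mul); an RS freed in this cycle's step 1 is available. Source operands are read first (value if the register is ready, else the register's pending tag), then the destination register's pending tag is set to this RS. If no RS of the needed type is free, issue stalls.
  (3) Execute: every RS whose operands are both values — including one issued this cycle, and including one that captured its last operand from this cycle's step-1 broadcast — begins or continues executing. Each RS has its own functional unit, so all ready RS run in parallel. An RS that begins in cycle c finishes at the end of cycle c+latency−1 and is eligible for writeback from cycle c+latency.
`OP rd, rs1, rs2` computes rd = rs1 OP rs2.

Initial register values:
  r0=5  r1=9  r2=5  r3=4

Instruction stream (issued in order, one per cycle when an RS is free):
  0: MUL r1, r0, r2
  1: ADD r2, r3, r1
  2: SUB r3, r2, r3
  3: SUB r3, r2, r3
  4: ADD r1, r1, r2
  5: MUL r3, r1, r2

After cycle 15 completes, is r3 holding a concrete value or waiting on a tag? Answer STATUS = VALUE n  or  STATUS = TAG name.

  c1: issue MUL r1<-Mul1  regs: r0:5,r1:Mul1,r2:5,r3:4
  c2: issue ADD r2<-Add1  regs: r0:5,r1:Mul1,r2:Add1,r3:4
  c3: issue SUB r3<-Add2  regs: r0:5,r1:Mul1,r2:Add1,r3:Add2
  c4: issue SUB r3<-Add3  regs: r0:5,r1:Mul1,r2:Add1,r3:Add3
  c5: stall  regs: r0:5,r1:Mul1,r2:Add1,r3:Add3
  c6: CDB Mul1=25; stall  regs: r0:5,r1:25,r2:Add1,r3:Add3
  c7: stall  regs: r0:5,r1:25,r2:Add1,r3:Add3
  c8: CDB Add1=29; issue ADD r1<-Add1  regs: r0:5,r1:Add1,r2:29,r3:Add3
  c9: issue MUL r3<-Mul1  regs: r0:5,r1:Add1,r2:29,r3:Mul1
  c10: CDB Add1=54  regs: r0:5,r1:54,r2:29,r3:Mul1
  c11: CDB Add2=25  regs: r0:5,r1:54,r2:29,r3:Mul1
  c12: -  regs: r0:5,r1:54,r2:29,r3:Mul1
  c13: CDB Add3=4  regs: r0:5,r1:54,r2:29,r3:Mul1
  c14: -  regs: r0:5,r1:54,r2:29,r3:Mul1
  c15: CDB Mul1=1566  regs: r0:5,r1:54,r2:29,r3:1566

STATUS = VALUE 1566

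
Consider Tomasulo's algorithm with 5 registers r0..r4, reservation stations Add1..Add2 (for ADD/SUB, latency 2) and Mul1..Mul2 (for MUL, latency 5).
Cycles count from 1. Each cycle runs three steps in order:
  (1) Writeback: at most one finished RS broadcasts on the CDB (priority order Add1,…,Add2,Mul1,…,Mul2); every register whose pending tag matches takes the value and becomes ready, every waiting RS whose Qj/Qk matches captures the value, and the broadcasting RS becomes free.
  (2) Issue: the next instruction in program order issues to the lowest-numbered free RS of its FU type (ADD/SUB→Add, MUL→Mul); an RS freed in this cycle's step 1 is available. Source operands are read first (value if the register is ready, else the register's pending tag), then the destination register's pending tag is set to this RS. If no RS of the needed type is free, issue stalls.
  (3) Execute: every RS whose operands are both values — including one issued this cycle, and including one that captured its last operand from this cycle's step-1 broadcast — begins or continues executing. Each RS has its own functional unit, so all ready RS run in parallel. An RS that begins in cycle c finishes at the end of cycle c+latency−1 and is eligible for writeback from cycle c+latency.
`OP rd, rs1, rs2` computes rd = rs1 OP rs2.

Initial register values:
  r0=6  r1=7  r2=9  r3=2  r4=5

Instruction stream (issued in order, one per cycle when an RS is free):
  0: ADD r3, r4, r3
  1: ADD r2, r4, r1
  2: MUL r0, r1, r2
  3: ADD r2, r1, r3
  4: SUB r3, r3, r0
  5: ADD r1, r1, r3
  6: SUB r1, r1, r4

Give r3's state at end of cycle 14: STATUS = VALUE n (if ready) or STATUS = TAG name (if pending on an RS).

  c1: issue ADD r3<-Add1  regs: r0:6,r1:7,r2:9,r3:Add1,r4:5
  c2: issue ADD r2<-Add2  regs: r0:6,r1:7,r2:Add2,r3:Add1,r4:5
  c3: CDB Add1=7; issue MUL r0<-Mul1  regs: r0:Mul1,r1:7,r2:Add2,r3:7,r4:5
  c4: CDB Add2=12; issue ADD r2<-Add1  regs: r0:Mul1,r1:7,r2:Add1,r3:7,r4:5
  c5: issue SUB r3<-Add2  regs: r0:Mul1,r1:7,r2:Add1,r3:Add2,r4:5
  c6: CDB Add1=14; issue ADD r1<-Add1  regs: r0:Mul1,r1:Add1,r2:14,r3:Add2,r4:5
  c7: stall  regs: r0:Mul1,r1:Add1,r2:14,r3:Add2,r4:5
  c8: stall  regs: r0:Mul1,r1:Add1,r2:14,r3:Add2,r4:5
  c9: CDB Mul1=84; stall  regs: r0:84,r1:Add1,r2:14,r3:Add2,r4:5
  c10: stall  regs: r0:84,r1:Add1,r2:14,r3:Add2,r4:5
  c11: CDB Add2=-77; issue SUB r1<-Add2  regs: r0:84,r1:Add2,r2:14,r3:-77,r4:5
  c12: -  regs: r0:84,r1:Add2,r2:14,r3:-77,r4:5
  c13: CDB Add1=-70  regs: r0:84,r1:Add2,r2:14,r3:-77,r4:5
  c14: -  regs: r0:84,r1:Add2,r2:14,r3:-77,r4:5

STATUS = VALUE -77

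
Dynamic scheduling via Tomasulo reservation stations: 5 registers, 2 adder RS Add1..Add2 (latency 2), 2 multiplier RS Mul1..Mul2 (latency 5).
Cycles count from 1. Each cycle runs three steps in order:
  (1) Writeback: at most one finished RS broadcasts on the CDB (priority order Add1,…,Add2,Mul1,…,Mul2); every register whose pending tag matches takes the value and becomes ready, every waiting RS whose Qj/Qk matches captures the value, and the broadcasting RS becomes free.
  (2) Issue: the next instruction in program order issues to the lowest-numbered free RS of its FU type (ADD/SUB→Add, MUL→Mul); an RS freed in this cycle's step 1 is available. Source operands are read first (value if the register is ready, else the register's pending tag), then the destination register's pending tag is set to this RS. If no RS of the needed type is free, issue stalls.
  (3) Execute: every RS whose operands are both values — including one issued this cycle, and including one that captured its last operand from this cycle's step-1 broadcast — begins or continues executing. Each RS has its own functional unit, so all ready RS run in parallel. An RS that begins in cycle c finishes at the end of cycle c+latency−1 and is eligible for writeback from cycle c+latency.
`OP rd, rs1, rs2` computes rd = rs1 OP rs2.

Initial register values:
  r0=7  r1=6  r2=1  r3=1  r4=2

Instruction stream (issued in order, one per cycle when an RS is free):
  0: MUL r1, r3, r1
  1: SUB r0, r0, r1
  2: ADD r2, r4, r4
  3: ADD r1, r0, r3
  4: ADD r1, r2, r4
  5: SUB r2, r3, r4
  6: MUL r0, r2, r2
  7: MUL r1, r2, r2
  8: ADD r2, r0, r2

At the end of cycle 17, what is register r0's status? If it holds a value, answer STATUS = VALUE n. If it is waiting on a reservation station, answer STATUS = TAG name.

STATUS = VALUE 1

c1: issue MUL r1<-Mul1 | r0:7,r1:Mul1,r2:1,r3:1,r4:2
c2: issue SUB r0<-Add1 | r0:Add1,r1:Mul1,r2:1,r3:1,r4:2
c3: issue ADD r2<-Add2 | r0:Add1,r1:Mul1,r2:Add2,r3:1,r4:2
c4: stall | r0:Add1,r1:Mul1,r2:Add2,r3:1,r4:2
c5: CDB Add2=4; issue ADD r1<-Add2 | r0:Add1,r1:Add2,r2:4,r3:1,r4:2
c6: CDB Mul1=6; stall | r0:Add1,r1:Add2,r2:4,r3:1,r4:2
c7: stall | r0:Add1,r1:Add2,r2:4,r3:1,r4:2
c8: CDB Add1=1; issue ADD r1<-Add1 | r0:1,r1:Add1,r2:4,r3:1,r4:2
c9: stall | r0:1,r1:Add1,r2:4,r3:1,r4:2
c10: CDB Add1=6; issue SUB r2<-Add1 | r0:1,r1:6,r2:Add1,r3:1,r4:2
c11: CDB Add2=2; issue MUL r0<-Mul1 | r0:Mul1,r1:6,r2:Add1,r3:1,r4:2
c12: CDB Add1=-1; issue MUL r1<-Mul2 | r0:Mul1,r1:Mul2,r2:-1,r3:1,r4:2
c13: issue ADD r2<-Add1 | r0:Mul1,r1:Mul2,r2:Add1,r3:1,r4:2
c14: - | r0:Mul1,r1:Mul2,r2:Add1,r3:1,r4:2
c15: - | r0:Mul1,r1:Mul2,r2:Add1,r3:1,r4:2
c16: - | r0:Mul1,r1:Mul2,r2:Add1,r3:1,r4:2
c17: CDB Mul1=1 | r0:1,r1:Mul2,r2:Add1,r3:1,r4:2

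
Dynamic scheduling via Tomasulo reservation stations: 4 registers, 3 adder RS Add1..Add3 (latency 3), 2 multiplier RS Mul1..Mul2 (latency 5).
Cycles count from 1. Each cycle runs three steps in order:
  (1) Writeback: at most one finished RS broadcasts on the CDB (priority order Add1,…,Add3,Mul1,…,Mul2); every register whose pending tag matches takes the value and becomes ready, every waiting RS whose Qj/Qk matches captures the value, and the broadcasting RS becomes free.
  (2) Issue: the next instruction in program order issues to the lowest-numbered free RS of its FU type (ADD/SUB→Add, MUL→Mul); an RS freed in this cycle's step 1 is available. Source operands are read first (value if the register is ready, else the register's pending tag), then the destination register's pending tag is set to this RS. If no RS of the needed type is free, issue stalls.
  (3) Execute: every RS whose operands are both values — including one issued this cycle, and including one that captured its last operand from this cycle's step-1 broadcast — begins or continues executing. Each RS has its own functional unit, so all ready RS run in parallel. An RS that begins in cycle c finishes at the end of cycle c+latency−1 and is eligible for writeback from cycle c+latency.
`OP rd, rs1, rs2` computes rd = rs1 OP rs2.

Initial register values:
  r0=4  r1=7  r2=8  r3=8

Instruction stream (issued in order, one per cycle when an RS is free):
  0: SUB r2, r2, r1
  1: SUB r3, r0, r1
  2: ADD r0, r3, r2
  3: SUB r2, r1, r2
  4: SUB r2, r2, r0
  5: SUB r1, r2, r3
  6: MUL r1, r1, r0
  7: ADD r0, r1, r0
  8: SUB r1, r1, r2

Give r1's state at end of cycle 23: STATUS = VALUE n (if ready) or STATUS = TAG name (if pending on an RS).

STATUS = VALUE -30

c1: issue SUB r2<-Add1 | r0:4,r1:7,r2:Add1,r3:8
c2: issue SUB r3<-Add2 | r0:4,r1:7,r2:Add1,r3:Add2
c3: issue ADD r0<-Add3 | r0:Add3,r1:7,r2:Add1,r3:Add2
c4: CDB Add1=1; issue SUB r2<-Add1 | r0:Add3,r1:7,r2:Add1,r3:Add2
c5: CDB Add2=-3; issue SUB r2<-Add2 | r0:Add3,r1:7,r2:Add2,r3:-3
c6: stall | r0:Add3,r1:7,r2:Add2,r3:-3
c7: CDB Add1=6; issue SUB r1<-Add1 | r0:Add3,r1:Add1,r2:Add2,r3:-3
c8: CDB Add3=-2; issue MUL r1<-Mul1 | r0:-2,r1:Mul1,r2:Add2,r3:-3
c9: issue ADD r0<-Add3 | r0:Add3,r1:Mul1,r2:Add2,r3:-3
c10: stall | r0:Add3,r1:Mul1,r2:Add2,r3:-3
c11: CDB Add2=8; issue SUB r1<-Add2 | r0:Add3,r1:Add2,r2:8,r3:-3
c12: - | r0:Add3,r1:Add2,r2:8,r3:-3
c13: - | r0:Add3,r1:Add2,r2:8,r3:-3
c14: CDB Add1=11 | r0:Add3,r1:Add2,r2:8,r3:-3
c15: - | r0:Add3,r1:Add2,r2:8,r3:-3
c16: - | r0:Add3,r1:Add2,r2:8,r3:-3
c17: - | r0:Add3,r1:Add2,r2:8,r3:-3
c18: - | r0:Add3,r1:Add2,r2:8,r3:-3
c19: CDB Mul1=-22 | r0:Add3,r1:Add2,r2:8,r3:-3
c20: - | r0:Add3,r1:Add2,r2:8,r3:-3
c21: - | r0:Add3,r1:Add2,r2:8,r3:-3
c22: CDB Add2=-30 | r0:Add3,r1:-30,r2:8,r3:-3
c23: CDB Add3=-24 | r0:-24,r1:-30,r2:8,r3:-3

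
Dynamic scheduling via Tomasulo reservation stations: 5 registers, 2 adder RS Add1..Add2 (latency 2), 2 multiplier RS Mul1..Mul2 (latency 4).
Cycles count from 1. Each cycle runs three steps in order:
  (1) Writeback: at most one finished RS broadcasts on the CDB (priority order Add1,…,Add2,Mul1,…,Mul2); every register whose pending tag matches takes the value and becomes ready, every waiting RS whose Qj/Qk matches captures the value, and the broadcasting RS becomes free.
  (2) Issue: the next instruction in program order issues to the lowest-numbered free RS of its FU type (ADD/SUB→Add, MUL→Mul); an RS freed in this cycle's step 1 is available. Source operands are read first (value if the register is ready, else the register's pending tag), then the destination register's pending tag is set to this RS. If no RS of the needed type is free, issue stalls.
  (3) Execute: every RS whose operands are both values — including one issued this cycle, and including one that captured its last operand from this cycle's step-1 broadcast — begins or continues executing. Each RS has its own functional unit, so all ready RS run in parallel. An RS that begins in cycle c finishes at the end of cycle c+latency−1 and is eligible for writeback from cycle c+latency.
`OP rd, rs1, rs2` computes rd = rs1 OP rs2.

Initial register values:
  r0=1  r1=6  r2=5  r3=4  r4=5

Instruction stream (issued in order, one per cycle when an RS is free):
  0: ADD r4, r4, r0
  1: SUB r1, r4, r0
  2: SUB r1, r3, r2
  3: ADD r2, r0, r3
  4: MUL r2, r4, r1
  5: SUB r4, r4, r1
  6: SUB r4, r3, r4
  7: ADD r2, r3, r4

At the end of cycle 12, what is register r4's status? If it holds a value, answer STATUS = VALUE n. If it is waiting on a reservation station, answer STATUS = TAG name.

  c1: issue ADD r4<-Add1  regs: r0:1,r1:6,r2:5,r3:4,r4:Add1
  c2: issue SUB r1<-Add2  regs: r0:1,r1:Add2,r2:5,r3:4,r4:Add1
  c3: CDB Add1=6; issue SUB r1<-Add1  regs: r0:1,r1:Add1,r2:5,r3:4,r4:6
  c4: stall  regs: r0:1,r1:Add1,r2:5,r3:4,r4:6
  c5: CDB Add1=-1; issue ADD r2<-Add1  regs: r0:1,r1:-1,r2:Add1,r3:4,r4:6
  c6: CDB Add2=5; issue MUL r2<-Mul1  regs: r0:1,r1:-1,r2:Mul1,r3:4,r4:6
  c7: CDB Add1=5; issue SUB r4<-Add1  regs: r0:1,r1:-1,r2:Mul1,r3:4,r4:Add1
  c8: issue SUB r4<-Add2  regs: r0:1,r1:-1,r2:Mul1,r3:4,r4:Add2
  c9: CDB Add1=7; issue ADD r2<-Add1  regs: r0:1,r1:-1,r2:Add1,r3:4,r4:Add2
  c10: CDB Mul1=-6  regs: r0:1,r1:-1,r2:Add1,r3:4,r4:Add2
  c11: CDB Add2=-3  regs: r0:1,r1:-1,r2:Add1,r3:4,r4:-3
  c12: -  regs: r0:1,r1:-1,r2:Add1,r3:4,r4:-3

STATUS = VALUE -3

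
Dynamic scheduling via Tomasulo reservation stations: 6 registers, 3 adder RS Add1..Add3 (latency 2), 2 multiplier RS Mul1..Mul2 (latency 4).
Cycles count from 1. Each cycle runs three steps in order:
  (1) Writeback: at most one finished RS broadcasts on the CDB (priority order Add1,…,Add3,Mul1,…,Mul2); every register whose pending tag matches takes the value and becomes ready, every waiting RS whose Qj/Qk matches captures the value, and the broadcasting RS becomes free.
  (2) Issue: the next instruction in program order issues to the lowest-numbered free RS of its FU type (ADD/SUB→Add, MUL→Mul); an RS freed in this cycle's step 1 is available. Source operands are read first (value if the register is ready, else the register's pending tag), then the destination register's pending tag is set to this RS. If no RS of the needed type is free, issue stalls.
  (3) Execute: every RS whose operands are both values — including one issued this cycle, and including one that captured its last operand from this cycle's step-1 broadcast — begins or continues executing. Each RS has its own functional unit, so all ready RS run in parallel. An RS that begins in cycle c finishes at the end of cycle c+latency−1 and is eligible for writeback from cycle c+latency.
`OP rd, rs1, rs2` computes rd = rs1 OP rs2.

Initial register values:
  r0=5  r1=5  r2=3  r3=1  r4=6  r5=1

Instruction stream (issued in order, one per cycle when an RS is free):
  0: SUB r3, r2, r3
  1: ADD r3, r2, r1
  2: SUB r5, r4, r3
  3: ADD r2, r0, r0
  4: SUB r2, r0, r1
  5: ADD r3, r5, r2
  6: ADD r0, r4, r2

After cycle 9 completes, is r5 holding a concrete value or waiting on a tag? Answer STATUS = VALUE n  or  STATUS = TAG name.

STATUS = VALUE -2

  c1: issue SUB r3<-Add1  regs: r0:5,r1:5,r2:3,r3:Add1,r4:6,r5:1
  c2: issue ADD r3<-Add2  regs: r0:5,r1:5,r2:3,r3:Add2,r4:6,r5:1
  c3: CDB Add1=2; issue SUB r5<-Add1  regs: r0:5,r1:5,r2:3,r3:Add2,r4:6,r5:Add1
  c4: CDB Add2=8; issue ADD r2<-Add2  regs: r0:5,r1:5,r2:Add2,r3:8,r4:6,r5:Add1
  c5: issue SUB r2<-Add3  regs: r0:5,r1:5,r2:Add3,r3:8,r4:6,r5:Add1
  c6: CDB Add1=-2; issue ADD r3<-Add1  regs: r0:5,r1:5,r2:Add3,r3:Add1,r4:6,r5:-2
  c7: CDB Add2=10; issue ADD r0<-Add2  regs: r0:Add2,r1:5,r2:Add3,r3:Add1,r4:6,r5:-2
  c8: CDB Add3=0  regs: r0:Add2,r1:5,r2:0,r3:Add1,r4:6,r5:-2
  c9: -  regs: r0:Add2,r1:5,r2:0,r3:Add1,r4:6,r5:-2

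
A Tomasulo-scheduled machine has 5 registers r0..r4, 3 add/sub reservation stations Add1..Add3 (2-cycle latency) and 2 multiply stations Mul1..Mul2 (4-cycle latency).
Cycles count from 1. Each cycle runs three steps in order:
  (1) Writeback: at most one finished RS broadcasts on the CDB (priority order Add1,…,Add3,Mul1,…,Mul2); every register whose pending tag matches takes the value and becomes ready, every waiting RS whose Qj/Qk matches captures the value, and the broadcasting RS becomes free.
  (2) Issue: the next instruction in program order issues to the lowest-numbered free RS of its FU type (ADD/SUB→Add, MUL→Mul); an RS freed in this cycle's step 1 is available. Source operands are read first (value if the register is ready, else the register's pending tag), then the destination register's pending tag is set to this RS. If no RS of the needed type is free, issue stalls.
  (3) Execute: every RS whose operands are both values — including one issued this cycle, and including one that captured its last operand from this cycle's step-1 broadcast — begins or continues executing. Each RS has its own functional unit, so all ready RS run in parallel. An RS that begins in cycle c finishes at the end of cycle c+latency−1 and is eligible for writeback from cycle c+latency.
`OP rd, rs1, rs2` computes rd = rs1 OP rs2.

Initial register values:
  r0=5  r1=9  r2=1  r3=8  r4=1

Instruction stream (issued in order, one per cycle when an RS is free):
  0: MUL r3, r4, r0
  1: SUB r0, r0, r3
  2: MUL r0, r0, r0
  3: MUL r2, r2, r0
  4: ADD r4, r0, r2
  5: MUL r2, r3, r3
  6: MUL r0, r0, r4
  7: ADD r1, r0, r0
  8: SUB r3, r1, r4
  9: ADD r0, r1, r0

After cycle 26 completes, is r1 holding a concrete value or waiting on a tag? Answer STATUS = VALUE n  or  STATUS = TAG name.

c1: issue MUL r3<-Mul1 | r0:5,r1:9,r2:1,r3:Mul1,r4:1
c2: issue SUB r0<-Add1 | r0:Add1,r1:9,r2:1,r3:Mul1,r4:1
c3: issue MUL r0<-Mul2 | r0:Mul2,r1:9,r2:1,r3:Mul1,r4:1
c4: stall | r0:Mul2,r1:9,r2:1,r3:Mul1,r4:1
c5: CDB Mul1=5; issue MUL r2<-Mul1 | r0:Mul2,r1:9,r2:Mul1,r3:5,r4:1
c6: issue ADD r4<-Add2 | r0:Mul2,r1:9,r2:Mul1,r3:5,r4:Add2
c7: CDB Add1=0; stall | r0:Mul2,r1:9,r2:Mul1,r3:5,r4:Add2
c8: stall | r0:Mul2,r1:9,r2:Mul1,r3:5,r4:Add2
c9: stall | r0:Mul2,r1:9,r2:Mul1,r3:5,r4:Add2
c10: stall | r0:Mul2,r1:9,r2:Mul1,r3:5,r4:Add2
c11: CDB Mul2=0; issue MUL r2<-Mul2 | r0:0,r1:9,r2:Mul2,r3:5,r4:Add2
c12: stall | r0:0,r1:9,r2:Mul2,r3:5,r4:Add2
c13: stall | r0:0,r1:9,r2:Mul2,r3:5,r4:Add2
c14: stall | r0:0,r1:9,r2:Mul2,r3:5,r4:Add2
c15: CDB Mul1=0; issue MUL r0<-Mul1 | r0:Mul1,r1:9,r2:Mul2,r3:5,r4:Add2
c16: CDB Mul2=25; issue ADD r1<-Add1 | r0:Mul1,r1:Add1,r2:25,r3:5,r4:Add2
c17: CDB Add2=0; issue SUB r3<-Add2 | r0:Mul1,r1:Add1,r2:25,r3:Add2,r4:0
c18: issue ADD r0<-Add3 | r0:Add3,r1:Add1,r2:25,r3:Add2,r4:0
c19: - | r0:Add3,r1:Add1,r2:25,r3:Add2,r4:0
c20: - | r0:Add3,r1:Add1,r2:25,r3:Add2,r4:0
c21: CDB Mul1=0 | r0:Add3,r1:Add1,r2:25,r3:Add2,r4:0
c22: - | r0:Add3,r1:Add1,r2:25,r3:Add2,r4:0
c23: CDB Add1=0 | r0:Add3,r1:0,r2:25,r3:Add2,r4:0
c24: - | r0:Add3,r1:0,r2:25,r3:Add2,r4:0
c25: CDB Add2=0 | r0:Add3,r1:0,r2:25,r3:0,r4:0
c26: CDB Add3=0 | r0:0,r1:0,r2:25,r3:0,r4:0

STATUS = VALUE 0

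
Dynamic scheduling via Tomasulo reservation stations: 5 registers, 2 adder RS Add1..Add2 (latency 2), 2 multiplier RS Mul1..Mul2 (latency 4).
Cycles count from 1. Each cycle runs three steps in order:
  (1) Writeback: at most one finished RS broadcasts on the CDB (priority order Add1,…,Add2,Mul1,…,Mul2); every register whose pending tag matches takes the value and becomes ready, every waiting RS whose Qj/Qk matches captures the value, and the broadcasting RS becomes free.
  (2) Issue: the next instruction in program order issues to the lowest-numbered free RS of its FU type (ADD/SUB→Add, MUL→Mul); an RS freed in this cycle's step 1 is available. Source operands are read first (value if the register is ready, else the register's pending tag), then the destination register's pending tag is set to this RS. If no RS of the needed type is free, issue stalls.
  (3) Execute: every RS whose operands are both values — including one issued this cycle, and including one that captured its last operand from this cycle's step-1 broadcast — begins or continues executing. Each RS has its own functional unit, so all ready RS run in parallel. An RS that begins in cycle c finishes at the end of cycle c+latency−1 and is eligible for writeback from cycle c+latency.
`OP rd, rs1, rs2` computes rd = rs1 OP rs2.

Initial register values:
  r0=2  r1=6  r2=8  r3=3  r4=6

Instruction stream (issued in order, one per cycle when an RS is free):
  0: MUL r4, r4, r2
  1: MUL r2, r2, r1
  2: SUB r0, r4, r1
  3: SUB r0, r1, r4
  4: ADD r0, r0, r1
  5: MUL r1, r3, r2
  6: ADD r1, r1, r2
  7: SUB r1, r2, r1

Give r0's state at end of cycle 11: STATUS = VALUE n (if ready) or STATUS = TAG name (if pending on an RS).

c1: issue MUL r4<-Mul1 | r0:2,r1:6,r2:8,r3:3,r4:Mul1
c2: issue MUL r2<-Mul2 | r0:2,r1:6,r2:Mul2,r3:3,r4:Mul1
c3: issue SUB r0<-Add1 | r0:Add1,r1:6,r2:Mul2,r3:3,r4:Mul1
c4: issue SUB r0<-Add2 | r0:Add2,r1:6,r2:Mul2,r3:3,r4:Mul1
c5: CDB Mul1=48; stall | r0:Add2,r1:6,r2:Mul2,r3:3,r4:48
c6: CDB Mul2=48; stall | r0:Add2,r1:6,r2:48,r3:3,r4:48
c7: CDB Add1=42; issue ADD r0<-Add1 | r0:Add1,r1:6,r2:48,r3:3,r4:48
c8: CDB Add2=-42; issue MUL r1<-Mul1 | r0:Add1,r1:Mul1,r2:48,r3:3,r4:48
c9: issue ADD r1<-Add2 | r0:Add1,r1:Add2,r2:48,r3:3,r4:48
c10: CDB Add1=-36; issue SUB r1<-Add1 | r0:-36,r1:Add1,r2:48,r3:3,r4:48
c11: - | r0:-36,r1:Add1,r2:48,r3:3,r4:48

STATUS = VALUE -36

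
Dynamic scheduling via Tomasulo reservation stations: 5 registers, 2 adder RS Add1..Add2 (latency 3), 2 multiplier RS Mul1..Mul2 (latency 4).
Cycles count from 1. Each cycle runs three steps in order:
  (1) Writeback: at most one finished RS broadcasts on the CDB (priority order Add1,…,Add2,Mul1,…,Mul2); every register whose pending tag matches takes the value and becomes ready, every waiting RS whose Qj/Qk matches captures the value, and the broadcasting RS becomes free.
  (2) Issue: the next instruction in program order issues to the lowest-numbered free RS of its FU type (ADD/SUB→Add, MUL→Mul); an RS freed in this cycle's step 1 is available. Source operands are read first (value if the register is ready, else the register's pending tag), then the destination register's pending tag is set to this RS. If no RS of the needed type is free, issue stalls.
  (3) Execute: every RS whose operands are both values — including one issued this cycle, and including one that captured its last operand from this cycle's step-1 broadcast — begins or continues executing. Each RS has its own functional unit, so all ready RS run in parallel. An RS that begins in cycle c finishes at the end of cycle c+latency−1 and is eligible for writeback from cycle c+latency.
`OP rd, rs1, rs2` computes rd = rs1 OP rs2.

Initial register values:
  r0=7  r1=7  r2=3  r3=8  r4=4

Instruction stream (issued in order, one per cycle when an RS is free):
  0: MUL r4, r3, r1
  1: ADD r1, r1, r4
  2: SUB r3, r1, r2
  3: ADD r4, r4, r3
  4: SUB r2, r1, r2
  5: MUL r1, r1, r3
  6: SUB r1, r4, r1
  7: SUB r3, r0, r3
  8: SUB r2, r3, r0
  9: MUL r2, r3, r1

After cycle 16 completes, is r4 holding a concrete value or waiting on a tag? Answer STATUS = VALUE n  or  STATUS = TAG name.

STATUS = VALUE 116

  c1: issue MUL r4<-Mul1  regs: r0:7,r1:7,r2:3,r3:8,r4:Mul1
  c2: issue ADD r1<-Add1  regs: r0:7,r1:Add1,r2:3,r3:8,r4:Mul1
  c3: issue SUB r3<-Add2  regs: r0:7,r1:Add1,r2:3,r3:Add2,r4:Mul1
  c4: stall  regs: r0:7,r1:Add1,r2:3,r3:Add2,r4:Mul1
  c5: CDB Mul1=56; stall  regs: r0:7,r1:Add1,r2:3,r3:Add2,r4:56
  c6: stall  regs: r0:7,r1:Add1,r2:3,r3:Add2,r4:56
  c7: stall  regs: r0:7,r1:Add1,r2:3,r3:Add2,r4:56
  c8: CDB Add1=63; issue ADD r4<-Add1  regs: r0:7,r1:63,r2:3,r3:Add2,r4:Add1
  c9: stall  regs: r0:7,r1:63,r2:3,r3:Add2,r4:Add1
  c10: stall  regs: r0:7,r1:63,r2:3,r3:Add2,r4:Add1
  c11: CDB Add2=60; issue SUB r2<-Add2  regs: r0:7,r1:63,r2:Add2,r3:60,r4:Add1
  c12: issue MUL r1<-Mul1  regs: r0:7,r1:Mul1,r2:Add2,r3:60,r4:Add1
  c13: stall  regs: r0:7,r1:Mul1,r2:Add2,r3:60,r4:Add1
  c14: CDB Add1=116; issue SUB r1<-Add1  regs: r0:7,r1:Add1,r2:Add2,r3:60,r4:116
  c15: CDB Add2=60; issue SUB r3<-Add2  regs: r0:7,r1:Add1,r2:60,r3:Add2,r4:116
  c16: CDB Mul1=3780; stall  regs: r0:7,r1:Add1,r2:60,r3:Add2,r4:116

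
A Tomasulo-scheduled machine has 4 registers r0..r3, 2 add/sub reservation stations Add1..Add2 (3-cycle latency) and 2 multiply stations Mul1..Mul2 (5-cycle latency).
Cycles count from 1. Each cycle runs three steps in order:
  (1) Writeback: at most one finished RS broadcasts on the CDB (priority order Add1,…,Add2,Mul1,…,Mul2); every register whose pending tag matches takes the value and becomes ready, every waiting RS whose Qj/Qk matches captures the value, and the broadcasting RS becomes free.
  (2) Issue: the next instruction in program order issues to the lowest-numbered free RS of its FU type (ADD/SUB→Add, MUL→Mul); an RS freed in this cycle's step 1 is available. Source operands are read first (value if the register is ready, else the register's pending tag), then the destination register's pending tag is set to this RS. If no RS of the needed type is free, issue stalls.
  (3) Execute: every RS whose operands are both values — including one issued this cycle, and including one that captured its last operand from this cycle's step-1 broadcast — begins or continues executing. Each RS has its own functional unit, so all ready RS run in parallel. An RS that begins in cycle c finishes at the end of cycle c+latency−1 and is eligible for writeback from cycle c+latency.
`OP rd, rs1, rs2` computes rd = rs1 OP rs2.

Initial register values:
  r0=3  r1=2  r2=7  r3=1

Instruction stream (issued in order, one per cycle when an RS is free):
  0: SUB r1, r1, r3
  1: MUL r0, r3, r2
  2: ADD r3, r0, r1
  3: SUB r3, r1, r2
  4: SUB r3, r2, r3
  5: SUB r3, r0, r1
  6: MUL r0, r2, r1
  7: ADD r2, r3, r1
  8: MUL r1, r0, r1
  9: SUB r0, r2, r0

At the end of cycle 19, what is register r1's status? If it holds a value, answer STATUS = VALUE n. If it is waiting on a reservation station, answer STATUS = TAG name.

STATUS = TAG Mul2

cycle 1: issue SUB r1<-Add1 // r0:3,r1:Add1,r2:7,r3:1
cycle 2: issue MUL r0<-Mul1 // r0:Mul1,r1:Add1,r2:7,r3:1
cycle 3: issue ADD r3<-Add2 // r0:Mul1,r1:Add1,r2:7,r3:Add2
cycle 4: CDB Add1=1; issue SUB r3<-Add1 // r0:Mul1,r1:1,r2:7,r3:Add1
cycle 5: stall // r0:Mul1,r1:1,r2:7,r3:Add1
cycle 6: stall // r0:Mul1,r1:1,r2:7,r3:Add1
cycle 7: CDB Add1=-6; issue SUB r3<-Add1 // r0:Mul1,r1:1,r2:7,r3:Add1
cycle 8: CDB Mul1=7; stall // r0:7,r1:1,r2:7,r3:Add1
cycle 9: stall // r0:7,r1:1,r2:7,r3:Add1
cycle 10: CDB Add1=13; issue SUB r3<-Add1 // r0:7,r1:1,r2:7,r3:Add1
cycle 11: CDB Add2=8; issue MUL r0<-Mul1 // r0:Mul1,r1:1,r2:7,r3:Add1
cycle 12: issue ADD r2<-Add2 // r0:Mul1,r1:1,r2:Add2,r3:Add1
cycle 13: CDB Add1=6; issue MUL r1<-Mul2 // r0:Mul1,r1:Mul2,r2:Add2,r3:6
cycle 14: issue SUB r0<-Add1 // r0:Add1,r1:Mul2,r2:Add2,r3:6
cycle 15: - // r0:Add1,r1:Mul2,r2:Add2,r3:6
cycle 16: CDB Add2=7 // r0:Add1,r1:Mul2,r2:7,r3:6
cycle 17: CDB Mul1=7 // r0:Add1,r1:Mul2,r2:7,r3:6
cycle 18: - // r0:Add1,r1:Mul2,r2:7,r3:6
cycle 19: - // r0:Add1,r1:Mul2,r2:7,r3:6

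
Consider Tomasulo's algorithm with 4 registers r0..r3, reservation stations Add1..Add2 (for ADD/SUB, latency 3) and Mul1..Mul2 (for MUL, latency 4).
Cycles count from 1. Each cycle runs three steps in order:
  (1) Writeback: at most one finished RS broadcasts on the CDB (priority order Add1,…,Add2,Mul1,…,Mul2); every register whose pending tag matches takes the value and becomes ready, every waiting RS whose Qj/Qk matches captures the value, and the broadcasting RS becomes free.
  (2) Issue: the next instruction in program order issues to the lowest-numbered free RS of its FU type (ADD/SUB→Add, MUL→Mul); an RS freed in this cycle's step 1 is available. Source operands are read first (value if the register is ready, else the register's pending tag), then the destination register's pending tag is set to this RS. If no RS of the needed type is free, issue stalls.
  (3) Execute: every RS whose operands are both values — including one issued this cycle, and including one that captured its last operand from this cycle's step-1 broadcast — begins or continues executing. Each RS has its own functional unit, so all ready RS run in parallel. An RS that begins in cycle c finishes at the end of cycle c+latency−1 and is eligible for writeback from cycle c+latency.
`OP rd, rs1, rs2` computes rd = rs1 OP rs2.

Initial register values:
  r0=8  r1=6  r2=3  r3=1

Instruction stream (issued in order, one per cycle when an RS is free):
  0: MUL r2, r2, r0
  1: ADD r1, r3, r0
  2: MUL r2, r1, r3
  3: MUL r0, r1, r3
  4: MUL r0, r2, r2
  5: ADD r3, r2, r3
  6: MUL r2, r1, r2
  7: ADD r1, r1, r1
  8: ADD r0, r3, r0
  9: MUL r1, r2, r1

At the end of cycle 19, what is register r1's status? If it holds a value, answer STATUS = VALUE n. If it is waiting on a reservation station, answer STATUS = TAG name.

c1: issue MUL r2<-Mul1 | r0:8,r1:6,r2:Mul1,r3:1
c2: issue ADD r1<-Add1 | r0:8,r1:Add1,r2:Mul1,r3:1
c3: issue MUL r2<-Mul2 | r0:8,r1:Add1,r2:Mul2,r3:1
c4: stall | r0:8,r1:Add1,r2:Mul2,r3:1
c5: CDB Add1=9; stall | r0:8,r1:9,r2:Mul2,r3:1
c6: CDB Mul1=24; issue MUL r0<-Mul1 | r0:Mul1,r1:9,r2:Mul2,r3:1
c7: stall | r0:Mul1,r1:9,r2:Mul2,r3:1
c8: stall | r0:Mul1,r1:9,r2:Mul2,r3:1
c9: CDB Mul2=9; issue MUL r0<-Mul2 | r0:Mul2,r1:9,r2:9,r3:1
c10: CDB Mul1=9; issue ADD r3<-Add1 | r0:Mul2,r1:9,r2:9,r3:Add1
c11: issue MUL r2<-Mul1 | r0:Mul2,r1:9,r2:Mul1,r3:Add1
c12: issue ADD r1<-Add2 | r0:Mul2,r1:Add2,r2:Mul1,r3:Add1
c13: CDB Add1=10; issue ADD r0<-Add1 | r0:Add1,r1:Add2,r2:Mul1,r3:10
c14: CDB Mul2=81; issue MUL r1<-Mul2 | r0:Add1,r1:Mul2,r2:Mul1,r3:10
c15: CDB Add2=18 | r0:Add1,r1:Mul2,r2:Mul1,r3:10
c16: CDB Mul1=81 | r0:Add1,r1:Mul2,r2:81,r3:10
c17: CDB Add1=91 | r0:91,r1:Mul2,r2:81,r3:10
c18: - | r0:91,r1:Mul2,r2:81,r3:10
c19: - | r0:91,r1:Mul2,r2:81,r3:10

STATUS = TAG Mul2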